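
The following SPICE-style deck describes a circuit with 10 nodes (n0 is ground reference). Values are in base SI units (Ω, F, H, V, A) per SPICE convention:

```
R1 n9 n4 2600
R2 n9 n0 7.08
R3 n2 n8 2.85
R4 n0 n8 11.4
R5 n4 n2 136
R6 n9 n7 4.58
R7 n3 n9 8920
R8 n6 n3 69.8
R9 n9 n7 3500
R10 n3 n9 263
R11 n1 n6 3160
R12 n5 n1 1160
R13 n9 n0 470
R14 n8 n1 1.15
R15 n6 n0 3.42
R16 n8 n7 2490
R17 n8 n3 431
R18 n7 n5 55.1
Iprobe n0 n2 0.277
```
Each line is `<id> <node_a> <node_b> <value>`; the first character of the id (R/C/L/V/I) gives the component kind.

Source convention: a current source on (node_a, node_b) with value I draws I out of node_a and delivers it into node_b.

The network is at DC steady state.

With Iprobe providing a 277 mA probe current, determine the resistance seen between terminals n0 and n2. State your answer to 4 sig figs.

R_eq = 13.74 Ω

Apply KCL at each of the 9 non-ground nodes and solve the resulting linear system.
Node n1: branches {R11, R12, R14} → V_1 = 3.016
Node n2: branches {R3, R5, Iprobe} → V_2 = 3.805
Node n3: branches {R7, R8, R10, R17} → V_3 = 0.3630
Node n4: branches {R1, R5} → V_4 = 3.618
Node n5: branches {R12, R18} → V_5 = 0.1942
Node n6: branches {R8, R11, R15} → V_6 = 0.02005
Node n7: branches {R6, R9, R16, R18} → V_7 = 0.06013
Node n8: branches {R3, R4, R14, R16, R17} → V_8 = 3.020
Node n9: branches {R1, R2, R6, R7, R9, R10, R13} → V_9 = 0.04357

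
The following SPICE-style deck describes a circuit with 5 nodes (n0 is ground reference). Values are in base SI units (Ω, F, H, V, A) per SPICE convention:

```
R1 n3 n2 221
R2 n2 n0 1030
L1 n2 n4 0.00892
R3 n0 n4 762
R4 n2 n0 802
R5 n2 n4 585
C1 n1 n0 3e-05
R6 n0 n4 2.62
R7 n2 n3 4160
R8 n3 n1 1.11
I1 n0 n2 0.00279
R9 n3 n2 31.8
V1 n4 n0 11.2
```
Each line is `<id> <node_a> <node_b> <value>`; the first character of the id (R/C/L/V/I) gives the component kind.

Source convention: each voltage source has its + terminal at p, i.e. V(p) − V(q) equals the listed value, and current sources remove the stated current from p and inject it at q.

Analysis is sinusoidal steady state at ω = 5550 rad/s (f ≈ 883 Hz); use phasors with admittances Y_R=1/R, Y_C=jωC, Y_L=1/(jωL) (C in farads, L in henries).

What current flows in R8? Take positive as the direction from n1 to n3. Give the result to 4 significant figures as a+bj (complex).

-0.1175+0.1566j A

Element admittances at ω=5550 rad/s:
  Y(R1) = 0.004525+0.000j S between n3,n2
  Y(R2) = 0.0009709+0.000j S between n2,n0
  Y(L1) = 0.000-0.02020j S between n2,n4
  Y(R3) = 0.001312+0.000j S between n0,n4
  Y(R4) = 0.001247+0.000j S between n2,n0
  Y(R5) = 0.001709+0.000j S between n2,n4
  Y(C1) = 0.000+0.1665j S between n1,n0
  Y(R6) = 0.3817+0.000j S between n0,n4
  Y(R7) = 0.0002404+0.000j S between n2,n3
  Y(R8) = 0.9009+0.000j S between n3,n1
  I1: injects 0.00279 A into n2 (from n0)
  Y(R9) = 0.03145+0.000j S between n3,n2
  V1: constraint V(n4)−V(n0) = 11.2
Assemble and solve the 5×5 MNA system:
  V(n1)=-0.9406-0.7057j  V(n2)=2.435-5.205j  V(n3)=-0.8102-0.8796j  V(n4)=11.20+0.000j
  i(V1)=-4.410+0.1682j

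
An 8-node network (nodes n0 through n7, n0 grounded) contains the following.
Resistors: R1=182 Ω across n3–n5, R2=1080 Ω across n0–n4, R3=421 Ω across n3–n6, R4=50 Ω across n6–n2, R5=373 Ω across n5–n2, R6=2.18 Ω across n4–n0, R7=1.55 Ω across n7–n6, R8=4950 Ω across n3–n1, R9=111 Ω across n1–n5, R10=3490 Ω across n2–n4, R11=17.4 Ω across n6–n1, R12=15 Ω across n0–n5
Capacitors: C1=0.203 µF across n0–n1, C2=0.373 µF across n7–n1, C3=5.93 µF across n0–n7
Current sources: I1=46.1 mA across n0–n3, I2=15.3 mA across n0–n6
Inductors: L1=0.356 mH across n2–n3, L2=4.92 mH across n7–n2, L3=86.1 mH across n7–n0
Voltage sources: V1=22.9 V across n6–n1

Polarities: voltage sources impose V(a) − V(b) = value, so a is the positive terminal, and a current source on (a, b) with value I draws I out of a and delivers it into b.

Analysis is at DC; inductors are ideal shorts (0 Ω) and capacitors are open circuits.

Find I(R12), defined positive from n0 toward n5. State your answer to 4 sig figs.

0.1619 A

Element admittances at DC:
  Y(R1) = 0.005495 S between n3,n5
  Y(R2) = 0.0009259 S between n0,n4
  Y(C1) = 0.000 S between n0,n1
  Y(C2) = 0.000 S between n7,n1
  Y(R3) = 0.002375 S between n3,n6
  Y(R4) = 0.02000 S between n6,n2
  Y(R5) = 0.002681 S between n5,n2
  I1: injects 0.0461 A into n3 (from n0)
  Y(R6) = 0.4587 S between n4,n0
  Y(R7) = 0.6452 S between n7,n6
  Y(C3) = 0.000 S between n0,n7
  Y(R8) = 0.0002020 S between n3,n1
  Y(R9) = 0.009009 S between n1,n5
  L1: short n2↔n3 (DC inductor)
  L2: short n7↔n2 (DC inductor)
  I2: injects 0.0153 A into n6 (from n0)
  Y(R10) = 0.0002865 S between n2,n4
  L3: short n7↔n0 (DC inductor)
  Y(R11) = 0.05747 S between n6,n1
  Y(R12) = 0.06667 S between n0,n5
  V1: constraint V(n6)−V(n1) = 22.9
Assemble and solve the 11×11 MNA system:
  V(n1)=-22.60  V(n2)=0.000  V(n3)=0.000  V(n4)=0.000  V(n5)=-2.428  V(n6)=0.3020  V(n7)=0.000
  i(L1)=-0.02891  i(L2)=-0.02844  i(L3)=0.2233  i(V1)=-1.502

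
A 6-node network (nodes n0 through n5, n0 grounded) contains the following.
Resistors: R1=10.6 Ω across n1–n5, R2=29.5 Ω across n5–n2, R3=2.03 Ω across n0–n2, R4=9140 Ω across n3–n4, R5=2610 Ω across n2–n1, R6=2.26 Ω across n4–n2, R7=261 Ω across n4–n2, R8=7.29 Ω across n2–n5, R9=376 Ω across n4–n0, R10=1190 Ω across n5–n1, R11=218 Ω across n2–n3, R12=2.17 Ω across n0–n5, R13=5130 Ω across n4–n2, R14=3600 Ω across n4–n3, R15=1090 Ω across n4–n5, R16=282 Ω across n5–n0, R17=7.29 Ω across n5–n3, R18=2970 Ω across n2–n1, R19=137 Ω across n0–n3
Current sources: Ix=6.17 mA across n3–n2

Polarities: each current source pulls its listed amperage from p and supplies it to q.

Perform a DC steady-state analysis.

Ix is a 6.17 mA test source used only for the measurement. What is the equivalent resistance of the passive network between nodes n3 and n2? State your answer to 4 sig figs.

R_eq = 8.811 Ω

Apply KCL at each of the 5 non-ground nodes and solve the resulting linear system.
Node n1: branches {R1, R5, R10, R18} → V_1 = -0.006697
Node n2: branches {R2, R3, R5, R6, R7, R8, R11, R13, R18, Ix} → V_2 = 0.007074
Node n3: branches {R4, R11, R14, R17, R19, Ix} → V_3 = -0.04729
Node n4: branches {R4, R6, R7, R9, R13, R14, R15} → V_4 = 0.006958
Node n5: branches {R1, R2, R8, R10, R12, R15, R16, R17} → V_5 = -0.006801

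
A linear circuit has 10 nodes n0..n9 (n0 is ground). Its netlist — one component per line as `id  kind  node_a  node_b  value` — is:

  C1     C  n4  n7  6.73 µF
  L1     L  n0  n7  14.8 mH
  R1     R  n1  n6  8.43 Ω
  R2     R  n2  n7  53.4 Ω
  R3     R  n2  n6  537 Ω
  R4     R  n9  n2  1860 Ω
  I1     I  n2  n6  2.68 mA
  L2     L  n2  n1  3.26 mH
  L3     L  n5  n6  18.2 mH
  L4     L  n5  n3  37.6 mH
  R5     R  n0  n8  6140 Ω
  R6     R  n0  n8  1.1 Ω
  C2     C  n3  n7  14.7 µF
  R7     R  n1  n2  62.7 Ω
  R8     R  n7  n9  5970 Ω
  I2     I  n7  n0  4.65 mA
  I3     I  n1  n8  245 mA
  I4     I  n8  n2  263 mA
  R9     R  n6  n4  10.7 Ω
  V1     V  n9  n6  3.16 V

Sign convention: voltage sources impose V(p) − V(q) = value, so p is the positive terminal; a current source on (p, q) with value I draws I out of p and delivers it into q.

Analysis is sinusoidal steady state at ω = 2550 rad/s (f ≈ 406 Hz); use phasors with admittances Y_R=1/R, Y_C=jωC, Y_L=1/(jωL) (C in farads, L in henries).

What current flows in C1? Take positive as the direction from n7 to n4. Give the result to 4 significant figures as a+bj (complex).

-0.02638+0.008028j A

MNA unknowns: 9 node voltages V₁..V_9 plus 1 source current (V1)
C1: Y=0.000+0.01716j on G[4,7]
L1: Y=0.000-0.02650j on G[0,7]
R1: Y=0.1186+0.000j on G[1,6]
R2: Y=0.01873+0.000j on G[2,7]
R3: Y=0.001862+0.000j on G[2,6]
R4: Y=0.0005376+0.000j on G[9,2]
I1: z[2]−=0.00268, z[6]+=0.00268
L2: Y=0.000-0.1203j on G[2,1]
L3: Y=0.000-0.02155j on G[5,6]
L4: Y=0.000-0.01043j on G[5,3]
R5: Y=0.0001629+0.000j on G[0,8]
R6: Y=0.9091+0.000j on G[0,8]
C2: Y=0.000+0.03748j on G[3,7]
R7: Y=0.01595+0.000j on G[1,2]
R8: Y=0.0001675+0.000j on G[7,9]
I2: z[7]−=0.00465, z[0]+=0.00465
I3: z[1]−=0.245, z[8]+=0.245
I4: z[8]−=0.263, z[2]+=0.263
R9: Y=0.09346+0.000j on G[6,4]
V1: row V9−V6=3.16, i_V1 at 9,6
solve → V1=-0.09490-1.216j, V2=0.2756+0.8613j, V3=0.04281+0.8783j, V4=-0.4678-1.033j, V5=-0.1111-0.4676j, V6=-0.1855-1.119j, V7=0.000+0.5038j, V8=-0.01980+0.000j, V9=2.974-1.119j
aux → i_V1=-0.001949+0.001337j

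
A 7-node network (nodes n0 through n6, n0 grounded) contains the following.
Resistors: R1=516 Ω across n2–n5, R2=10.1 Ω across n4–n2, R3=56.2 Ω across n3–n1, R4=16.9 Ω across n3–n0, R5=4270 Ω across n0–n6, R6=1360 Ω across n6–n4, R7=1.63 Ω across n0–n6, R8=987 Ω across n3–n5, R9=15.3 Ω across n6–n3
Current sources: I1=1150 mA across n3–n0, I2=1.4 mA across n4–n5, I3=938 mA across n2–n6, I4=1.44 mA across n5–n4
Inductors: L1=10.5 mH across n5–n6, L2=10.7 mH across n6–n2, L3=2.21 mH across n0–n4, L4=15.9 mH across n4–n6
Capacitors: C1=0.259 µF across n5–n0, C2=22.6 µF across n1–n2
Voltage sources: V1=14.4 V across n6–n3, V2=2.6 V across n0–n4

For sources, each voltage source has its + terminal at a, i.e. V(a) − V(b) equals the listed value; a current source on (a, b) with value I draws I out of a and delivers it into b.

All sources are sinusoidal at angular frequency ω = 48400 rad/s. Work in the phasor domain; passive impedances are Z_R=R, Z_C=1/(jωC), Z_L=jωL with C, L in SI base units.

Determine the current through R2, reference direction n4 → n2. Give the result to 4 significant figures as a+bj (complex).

0.9395+0.01550j A

MNA unknowns: 6 node voltages V₁..V_6 plus 2 source currents (V1, V2)
R1: Y=0.001938+0.000j on G[2,5]
I1: z[3]−=1.15, z[0]+=1.15
R2: Y=0.09901+0.000j on G[4,2]
L1: Y=0.000-0.001968j on G[5,6]
L2: Y=0.000-0.001931j on G[6,2]
L3: Y=0.000-0.009349j on G[0,4]
L4: Y=0.000-0.001299j on G[4,6]
R3: Y=0.01779+0.000j on G[3,1]
I2: z[4]−=0.0014, z[5]+=0.0014
R4: Y=0.05917+0.000j on G[3,0]
I3: z[2]−=0.938, z[6]+=0.938
R5: Y=0.0002342+0.000j on G[0,6]
R6: Y=0.0007353+0.000j on G[6,4]
C1: Y=0.000+0.01254j on G[5,0]
I4: z[5]−=0.00144, z[4]+=0.00144
R7: Y=0.6135+0.000j on G[0,6]
C2: Y=0.000+1.094j on G[1,2]
R8: Y=0.001013+0.000j on G[3,5]
R9: Y=0.06536+0.000j on G[6,3]
V1: row V6−V3=14.4, i_V1 at 6,3
V2: row V0−V4=2.6, i_V2 at 0,4
solve → V1=-12.09-0.1354j, V2=-12.09-0.1566j, V3=-13.39+0.05048j, V4=-2.600+0.000j, V5=-1.102+3.188j, V6=1.009+0.05048j
aux → i_V1=-0.6192+0.003115j, i_V2=0.9368+0.04446j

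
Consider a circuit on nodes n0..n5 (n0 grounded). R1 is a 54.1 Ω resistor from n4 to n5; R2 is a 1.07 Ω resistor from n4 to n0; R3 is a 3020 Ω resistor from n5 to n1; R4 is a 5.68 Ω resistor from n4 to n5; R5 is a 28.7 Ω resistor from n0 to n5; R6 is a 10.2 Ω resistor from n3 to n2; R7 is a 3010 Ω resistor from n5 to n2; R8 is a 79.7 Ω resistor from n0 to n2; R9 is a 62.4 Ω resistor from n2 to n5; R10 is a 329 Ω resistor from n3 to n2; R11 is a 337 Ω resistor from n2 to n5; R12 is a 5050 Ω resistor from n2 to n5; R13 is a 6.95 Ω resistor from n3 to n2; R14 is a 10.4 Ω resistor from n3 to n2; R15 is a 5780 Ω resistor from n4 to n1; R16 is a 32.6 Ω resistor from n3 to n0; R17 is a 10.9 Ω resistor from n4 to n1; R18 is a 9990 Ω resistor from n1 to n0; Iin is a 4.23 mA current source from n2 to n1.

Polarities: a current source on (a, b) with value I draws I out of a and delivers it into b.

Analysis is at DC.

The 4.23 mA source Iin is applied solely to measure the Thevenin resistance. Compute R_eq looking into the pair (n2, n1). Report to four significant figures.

Element admittances at DC:
  Y(R1) = 0.01848 S between n4,n5
  Y(R2) = 0.9346 S between n4,n0
  Y(R3) = 0.0003311 S between n5,n1
  Y(R4) = 0.1761 S between n4,n5
  Y(R5) = 0.03484 S between n0,n5
  Y(R6) = 0.09804 S between n3,n2
  Y(R7) = 0.0003322 S between n5,n2
  Y(R8) = 0.01255 S between n0,n2
  Y(R9) = 0.01603 S between n2,n5
  Y(R10) = 0.003040 S between n3,n2
  Y(R11) = 0.002967 S between n2,n5
  Y(R12) = 0.0001980 S between n2,n5
  Y(R13) = 0.1439 S between n3,n2
  Y(R14) = 0.09615 S between n3,n2
  Y(R15) = 0.0001730 S between n4,n1
  Y(R16) = 0.03067 S between n3,n0
  Y(R17) = 0.09174 S between n4,n1
  Y(R18) = 0.0001001 S between n1,n0
  Iin: injects 0.00423 A into n1 (from n2)
Assemble and solve the 5×5 MNA system:
  V(n1)=0.04899  V(n2)=-0.07123  V(n3)=-0.06535  V(n4)=0.003208  V(n5)=-0.003010

R_eq = 28.42 Ω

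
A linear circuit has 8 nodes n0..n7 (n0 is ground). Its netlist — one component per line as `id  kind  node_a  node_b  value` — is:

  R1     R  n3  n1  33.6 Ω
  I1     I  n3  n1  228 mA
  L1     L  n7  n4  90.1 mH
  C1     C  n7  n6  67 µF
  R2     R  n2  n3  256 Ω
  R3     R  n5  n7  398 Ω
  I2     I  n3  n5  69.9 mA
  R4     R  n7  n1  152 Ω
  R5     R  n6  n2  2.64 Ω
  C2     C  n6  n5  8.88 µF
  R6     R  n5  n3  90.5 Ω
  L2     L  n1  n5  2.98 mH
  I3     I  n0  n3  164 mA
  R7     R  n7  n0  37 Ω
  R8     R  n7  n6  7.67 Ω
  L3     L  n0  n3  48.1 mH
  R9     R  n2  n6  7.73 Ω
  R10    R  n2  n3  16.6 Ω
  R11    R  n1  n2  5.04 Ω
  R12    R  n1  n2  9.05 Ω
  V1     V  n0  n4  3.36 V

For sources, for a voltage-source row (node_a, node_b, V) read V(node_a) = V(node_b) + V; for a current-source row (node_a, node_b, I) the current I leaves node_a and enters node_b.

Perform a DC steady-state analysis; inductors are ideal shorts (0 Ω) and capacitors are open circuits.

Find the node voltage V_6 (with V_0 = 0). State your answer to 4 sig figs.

-1.133 V

MNA unknowns: 7 node voltages V₁..V_7 plus 4 source currents (L1, L2, L3, V1)
R1: Y=0.02976 on G[3,1]
I1: z[3]−=0.228, z[1]+=0.228
L1: row V7−V4=0, i_L1 at 7,4
C1: Y=0.000 on G[7,6]
R2: Y=0.003906 on G[2,3]
R3: Y=0.002513 on G[5,7]
I2: z[3]−=0.0699, z[5]+=0.0699
R4: Y=0.006579 on G[7,1]
R5: Y=0.3788 on G[6,2]
C2: Y=0.000 on G[6,5]
R6: Y=0.01105 on G[5,3]
L2: row V1−V5=0, i_L2 at 1,5
I3: z[0]−=0.164, z[3]+=0.164
R7: Y=0.02703 on G[7,0]
R8: Y=0.1304 on G[7,6]
L3: row V0−V3=0, i_L3 at 0,3
R9: Y=0.1294 on G[2,6]
R10: Y=0.06024 on G[2,3]
R11: Y=0.1984 on G[1,2]
R12: Y=0.1105 on G[1,2]
V1: row V0−V4=3.36, i_V1 at 0,4
solve → V1=0.2615, V2=-0.5617, V3=0.000, V4=-3.360, V5=0.2615, V6=-1.133, V7=-3.360
aux → i_L1=0.4141, i_L2=-0.05791, i_L3=0.1593, i_V1=-0.4141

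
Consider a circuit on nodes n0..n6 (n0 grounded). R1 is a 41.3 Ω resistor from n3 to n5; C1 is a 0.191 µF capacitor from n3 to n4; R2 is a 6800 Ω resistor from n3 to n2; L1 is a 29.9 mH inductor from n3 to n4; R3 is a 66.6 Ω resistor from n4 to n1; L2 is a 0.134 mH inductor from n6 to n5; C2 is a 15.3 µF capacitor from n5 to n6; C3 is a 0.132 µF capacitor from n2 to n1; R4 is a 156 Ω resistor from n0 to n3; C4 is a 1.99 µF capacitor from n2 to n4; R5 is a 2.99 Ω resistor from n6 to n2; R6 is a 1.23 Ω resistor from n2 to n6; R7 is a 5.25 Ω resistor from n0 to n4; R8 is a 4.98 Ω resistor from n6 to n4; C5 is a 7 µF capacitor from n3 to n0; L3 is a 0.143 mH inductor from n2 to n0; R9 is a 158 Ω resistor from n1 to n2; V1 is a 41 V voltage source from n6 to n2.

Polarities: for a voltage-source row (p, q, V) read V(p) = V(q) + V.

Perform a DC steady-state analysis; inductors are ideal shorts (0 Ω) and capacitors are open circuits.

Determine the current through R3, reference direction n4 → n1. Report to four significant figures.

0.09631 A

Element admittances at DC:
  Y(R1) = 0.02421 S between n3,n5
  Y(C1) = 0.000 S between n3,n4
  Y(R2) = 0.0001471 S between n3,n2
  L1: short n3↔n4 (DC inductor)
  Y(R3) = 0.01502 S between n4,n1
  L2: short n6↔n5 (DC inductor)
  Y(C2) = 0.000 S between n5,n6
  Y(C3) = 0.000 S between n2,n1
  Y(R4) = 0.006410 S between n0,n3
  Y(C4) = 0.000 S between n2,n4
  Y(R5) = 0.3344 S between n6,n2
  Y(R6) = 0.8130 S between n2,n6
  Y(R7) = 0.1905 S between n0,n4
  Y(R8) = 0.2008 S between n6,n4
  Y(C5) = 0.000 S between n3,n0
  L3: short n2↔n0 (DC inductor)
  Y(R9) = 0.006329 S between n1,n2
  V1: constraint V(n6)−V(n2) = 41
Assemble and solve the 10×10 MNA system:
  V(n1)=15.22  V(n2)=0.000  V(n3)=21.63  V(n4)=21.63  V(n5)=41.00  V(n6)=41.00
  i(L1)=0.3271  i(L2)=0.4690  i(L3)=-4.259  i(V1)=-51.40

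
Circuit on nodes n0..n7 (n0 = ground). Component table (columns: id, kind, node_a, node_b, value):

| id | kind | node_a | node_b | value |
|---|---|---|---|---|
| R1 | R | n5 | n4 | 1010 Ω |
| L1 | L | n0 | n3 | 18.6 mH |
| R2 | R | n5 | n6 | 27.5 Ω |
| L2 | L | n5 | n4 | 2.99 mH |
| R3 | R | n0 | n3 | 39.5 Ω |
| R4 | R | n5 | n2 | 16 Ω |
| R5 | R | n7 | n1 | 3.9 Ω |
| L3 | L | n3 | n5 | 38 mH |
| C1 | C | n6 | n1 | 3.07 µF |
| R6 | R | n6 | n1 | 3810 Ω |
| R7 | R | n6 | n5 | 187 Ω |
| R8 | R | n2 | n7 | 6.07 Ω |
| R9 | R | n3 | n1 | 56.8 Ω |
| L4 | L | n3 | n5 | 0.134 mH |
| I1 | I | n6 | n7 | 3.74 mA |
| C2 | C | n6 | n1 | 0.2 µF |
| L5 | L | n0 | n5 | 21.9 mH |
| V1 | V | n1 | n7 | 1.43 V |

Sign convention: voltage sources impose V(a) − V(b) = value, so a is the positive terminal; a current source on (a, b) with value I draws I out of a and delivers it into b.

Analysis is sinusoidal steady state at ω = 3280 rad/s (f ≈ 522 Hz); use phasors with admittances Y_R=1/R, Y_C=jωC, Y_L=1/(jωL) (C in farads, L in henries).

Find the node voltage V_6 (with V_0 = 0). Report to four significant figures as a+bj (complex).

Apply KCL at each of the 7 non-ground nodes and solve the resulting linear system.
Node n1: branches {R5, C1, R6, R9, C2, V1} → V_1 = 1.015-0.1709j
Node n2: branches {R4, R8} → V_2 = -0.3005-0.1256j
Node n3: branches {L1, R3, L3, R9, L4} → V_3 = 0.002119+0.001802j
Node n4: branches {R1, L2} → V_4 = 0.0007818-0.005974j
Node n5: branches {R1, R2, L2, R4, L3, R7, L4, L5} → V_5 = 0.0007818-0.005974j
Node n6: branches {R2, C1, R6, R7, I1, C2} → V_6 = 0.02459+0.2461j
Node n7: branches {R5, R8, I1, V1} → V_7 = -0.4148-0.1709j
Source currents: i(V1)=-0.3892-0.007474j

0.02459+0.2461j V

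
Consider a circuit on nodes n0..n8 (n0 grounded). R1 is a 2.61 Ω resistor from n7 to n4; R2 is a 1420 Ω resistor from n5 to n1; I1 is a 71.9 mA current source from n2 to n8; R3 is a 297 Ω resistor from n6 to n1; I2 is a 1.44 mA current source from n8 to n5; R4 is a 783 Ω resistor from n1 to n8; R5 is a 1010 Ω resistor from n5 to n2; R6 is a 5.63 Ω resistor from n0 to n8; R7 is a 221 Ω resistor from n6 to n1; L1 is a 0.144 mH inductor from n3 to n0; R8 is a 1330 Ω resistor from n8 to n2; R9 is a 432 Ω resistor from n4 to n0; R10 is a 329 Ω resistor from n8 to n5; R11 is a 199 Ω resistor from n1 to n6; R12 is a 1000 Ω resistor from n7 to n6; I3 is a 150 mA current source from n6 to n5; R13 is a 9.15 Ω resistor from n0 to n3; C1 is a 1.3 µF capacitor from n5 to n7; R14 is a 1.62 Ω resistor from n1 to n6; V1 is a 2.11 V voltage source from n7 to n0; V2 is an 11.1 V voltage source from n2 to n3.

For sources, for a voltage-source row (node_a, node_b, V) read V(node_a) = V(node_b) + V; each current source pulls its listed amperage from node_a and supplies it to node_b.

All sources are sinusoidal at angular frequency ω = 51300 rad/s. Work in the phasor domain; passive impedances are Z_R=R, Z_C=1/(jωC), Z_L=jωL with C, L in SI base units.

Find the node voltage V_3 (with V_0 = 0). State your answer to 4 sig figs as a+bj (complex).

-0.3143-0.3992j V

Apply KCL at each of the 8 non-ground nodes and solve the resulting linear system.
Node n1: branches {R2, R3, R4, R7, R11, R14} → V_1 = -48.97-0.4309j
Node n2: branches {I1, R5, R8, V2} → V_2 = 10.79-0.3992j
Node n3: branches {L1, R13, V2} → V_3 = -0.3143-0.3992j
Node n4: branches {R1, R9} → V_4 = 2.097+0.000j
Node n5: branches {R2, I2, R5, R10, I3, C1} → V_5 = 2.223-1.762j
Node n6: branches {R3, R7, R11, R12, I3, R14} → V_6 = -49.13-0.4302j
Node n7: branches {R1, R12, C1, V1} → V_7 = 2.110+0.000j
Node n8: branches {I1, I2, R4, R6, R8, R10} → V_8 = 0.1247-0.03397j
Source currents: i(V1)=0.06139+0.007107j, i(V2)=-0.08839-0.001074j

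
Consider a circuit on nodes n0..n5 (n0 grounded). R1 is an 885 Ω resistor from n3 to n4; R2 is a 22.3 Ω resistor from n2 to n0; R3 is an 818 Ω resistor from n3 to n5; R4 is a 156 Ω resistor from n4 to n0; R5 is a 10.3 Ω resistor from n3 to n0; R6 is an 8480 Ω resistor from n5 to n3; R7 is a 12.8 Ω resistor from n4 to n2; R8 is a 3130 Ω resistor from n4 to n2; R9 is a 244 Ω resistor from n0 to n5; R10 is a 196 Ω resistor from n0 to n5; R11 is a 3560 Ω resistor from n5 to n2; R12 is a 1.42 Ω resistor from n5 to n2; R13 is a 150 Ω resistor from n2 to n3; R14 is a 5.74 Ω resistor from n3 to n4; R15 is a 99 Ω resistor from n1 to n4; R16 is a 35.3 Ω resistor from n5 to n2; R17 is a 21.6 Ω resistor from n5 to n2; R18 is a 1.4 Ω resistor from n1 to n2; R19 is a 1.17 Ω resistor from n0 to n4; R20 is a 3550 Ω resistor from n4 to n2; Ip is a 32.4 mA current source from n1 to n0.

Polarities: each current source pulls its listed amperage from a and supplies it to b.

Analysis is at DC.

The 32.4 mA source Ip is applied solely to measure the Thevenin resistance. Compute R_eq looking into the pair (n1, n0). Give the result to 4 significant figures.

Apply KCL at each of the 5 non-ground nodes and solve the resulting linear system.
Node n1: branches {R15, R18, Ip} → V_1 = -0.2676
Node n2: branches {R2, R7, R8, R11, R12, R13, R16, R17, R18, R20} → V_2 = -0.2257
Node n3: branches {R1, R3, R5, R6, R13, R14} → V_3 = -0.01973
Node n4: branches {R1, R4, R7, R8, R14, R15, R19, R20} → V_4 = -0.02127
Node n5: branches {R3, R6, R9, R10, R11, R12, R16, R17} → V_5 = -0.2227

R_eq = 8.259 Ω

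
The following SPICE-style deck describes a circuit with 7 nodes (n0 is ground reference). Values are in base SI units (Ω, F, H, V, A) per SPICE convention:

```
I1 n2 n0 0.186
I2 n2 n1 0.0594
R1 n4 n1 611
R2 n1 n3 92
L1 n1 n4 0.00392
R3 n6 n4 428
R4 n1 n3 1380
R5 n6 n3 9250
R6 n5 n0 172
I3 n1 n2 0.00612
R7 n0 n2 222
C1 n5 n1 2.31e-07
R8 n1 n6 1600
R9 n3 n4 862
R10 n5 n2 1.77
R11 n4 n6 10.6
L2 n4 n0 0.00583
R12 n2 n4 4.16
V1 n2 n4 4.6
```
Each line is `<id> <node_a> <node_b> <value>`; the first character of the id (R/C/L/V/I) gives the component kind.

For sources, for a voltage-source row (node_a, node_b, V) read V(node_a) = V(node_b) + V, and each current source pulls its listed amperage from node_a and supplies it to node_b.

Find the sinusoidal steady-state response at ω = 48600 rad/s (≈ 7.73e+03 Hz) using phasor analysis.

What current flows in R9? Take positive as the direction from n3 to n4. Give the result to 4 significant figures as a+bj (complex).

0.01100-0.002707j A

Apply KCL at each of the 6 non-ground nodes and solve the resulting linear system.
Node n1: branches {I2, R1, R2, L1, R4, I3, C1, R8} → V_1 = -9.818-9.646j
Node n2: branches {I1, I2, I3, R7, R10, R12, V1} → V_2 = -15.73-7.058j
Node n3: branches {R2, R4, R5, R9} → V_3 = -10.85-9.391j
Node n4: branches {R1, L1, R3, R9, R11, L2, R12, V1} → V_4 = -20.33-7.058j
Node n5: branches {R6, C1, R10} → V_5 = -15.52-6.874j
Node n6: branches {R3, R5, R8, R11} → V_6 = -20.25-7.078j
Source currents: i(V1)=-1.153+0.1358j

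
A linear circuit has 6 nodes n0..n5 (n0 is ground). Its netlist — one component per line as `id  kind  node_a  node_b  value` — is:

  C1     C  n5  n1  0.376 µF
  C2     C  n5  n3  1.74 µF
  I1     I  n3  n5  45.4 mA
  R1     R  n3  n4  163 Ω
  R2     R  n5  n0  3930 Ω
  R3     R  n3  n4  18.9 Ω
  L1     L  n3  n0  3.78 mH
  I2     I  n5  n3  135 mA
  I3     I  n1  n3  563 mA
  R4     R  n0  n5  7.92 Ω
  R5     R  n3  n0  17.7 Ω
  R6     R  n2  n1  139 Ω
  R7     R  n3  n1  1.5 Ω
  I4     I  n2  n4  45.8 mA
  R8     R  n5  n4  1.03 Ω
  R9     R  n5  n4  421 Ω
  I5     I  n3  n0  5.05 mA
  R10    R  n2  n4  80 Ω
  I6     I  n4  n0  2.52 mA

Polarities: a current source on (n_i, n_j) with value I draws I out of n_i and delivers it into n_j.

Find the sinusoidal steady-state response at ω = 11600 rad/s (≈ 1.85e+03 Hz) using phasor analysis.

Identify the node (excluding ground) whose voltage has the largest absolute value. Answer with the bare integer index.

2

Apply KCL at each of the 5 non-ground nodes and solve the resulting linear system.
Node n1: branches {C1, I3, R6, R7} → V_1 = -0.4012+0.01087j
Node n2: branches {R6, I4, R10} → V_2 = -2.609+0.05201j
Node n3: branches {C2, I1, R1, R3, L1, I2, I3, R5, R7, I5} → V_3 = 0.4675+0.009567j
Node n4: branches {R1, R3, I4, R8, R9, R10, I6} → V_4 = -0.2152+0.07569j
Node n5: branches {C1, C2, I1, R2, I2, R4, R8, R9} → V_5 = -0.2703+0.08001j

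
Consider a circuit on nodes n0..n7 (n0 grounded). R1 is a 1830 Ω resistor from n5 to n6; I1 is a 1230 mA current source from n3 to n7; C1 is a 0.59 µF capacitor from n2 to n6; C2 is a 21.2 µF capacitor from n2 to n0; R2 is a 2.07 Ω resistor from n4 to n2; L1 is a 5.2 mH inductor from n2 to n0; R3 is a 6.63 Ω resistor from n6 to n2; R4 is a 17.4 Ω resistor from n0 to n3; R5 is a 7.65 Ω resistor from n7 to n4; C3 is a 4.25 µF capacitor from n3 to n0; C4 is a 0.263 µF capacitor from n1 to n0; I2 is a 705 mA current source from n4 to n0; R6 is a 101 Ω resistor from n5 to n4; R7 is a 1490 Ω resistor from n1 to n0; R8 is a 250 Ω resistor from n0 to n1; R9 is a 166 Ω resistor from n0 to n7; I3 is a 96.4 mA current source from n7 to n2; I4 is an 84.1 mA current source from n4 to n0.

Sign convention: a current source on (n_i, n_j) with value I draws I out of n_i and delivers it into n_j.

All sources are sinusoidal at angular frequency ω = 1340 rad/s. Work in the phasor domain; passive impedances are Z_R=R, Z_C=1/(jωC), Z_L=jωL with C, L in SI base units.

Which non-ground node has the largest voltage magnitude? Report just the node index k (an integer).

3

MNA unknowns: 7 node voltages V₁..V_7
R1: Y=0.0005464+0.000j on G[5,6]
I1: z[3]−=1.23, z[7]+=1.23
C1: Y=0.000+0.0007906j on G[2,6]
C2: Y=0.000+0.02841j on G[2,0]
R2: Y=0.4831+0.000j on G[4,2]
L1: Y=0.000-0.1435j on G[2,0]
R3: Y=0.1508+0.000j on G[6,2]
R4: Y=0.05747+0.000j on G[0,3]
R5: Y=0.1307+0.000j on G[7,4]
C3: Y=0.000+0.005695j on G[3,0]
C4: Y=0.000+0.0003524j on G[1,0]
I2: z[4]−=0.705, z[0]+=0.705
R6: Y=0.009901+0.000j on G[5,4]
R7: Y=0.0006711+0.000j on G[1,0]
R8: Y=0.004000+0.000j on G[0,1]
R9: Y=0.006024+0.000j on G[0,7]
I3: z[7]−=0.0964, z[2]+=0.0964
I4: z[4]−=0.0841, z[0]+=0.0841
solve → V1=0.000+0.000j, V2=0.1660+3.358j, V3=-21.19+2.100j, V4=0.7660+3.319j, V5=0.7347+3.321j, V6=0.1681+3.358j, V7=9.022+3.173j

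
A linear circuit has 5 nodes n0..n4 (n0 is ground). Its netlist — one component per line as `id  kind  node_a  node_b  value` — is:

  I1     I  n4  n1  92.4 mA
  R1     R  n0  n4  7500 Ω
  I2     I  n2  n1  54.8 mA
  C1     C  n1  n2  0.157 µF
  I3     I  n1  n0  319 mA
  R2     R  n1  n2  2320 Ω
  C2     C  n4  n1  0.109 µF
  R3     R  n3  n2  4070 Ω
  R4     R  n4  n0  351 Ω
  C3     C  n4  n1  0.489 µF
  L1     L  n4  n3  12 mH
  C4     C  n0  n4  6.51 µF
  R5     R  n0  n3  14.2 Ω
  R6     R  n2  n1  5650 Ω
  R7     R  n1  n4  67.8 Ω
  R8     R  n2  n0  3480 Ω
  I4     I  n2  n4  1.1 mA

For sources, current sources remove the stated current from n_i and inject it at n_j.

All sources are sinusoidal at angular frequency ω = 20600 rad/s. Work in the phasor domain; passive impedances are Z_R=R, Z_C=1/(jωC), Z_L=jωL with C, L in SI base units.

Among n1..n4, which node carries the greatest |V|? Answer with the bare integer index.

2

MNA unknowns: 4 node voltages V₁..V_4
I1: z[4]−=0.0924, z[1]+=0.0924
R1: Y=0.0001333+0.000j on G[0,4]
I2: z[2]−=0.0548, z[1]+=0.0548
C1: Y=0.000+0.003234j on G[1,2]
I3: z[1]−=0.319, z[0]+=0.319
R2: Y=0.0004310+0.000j on G[1,2]
C2: Y=0.000+0.002245j on G[4,1]
R3: Y=0.0002457+0.000j on G[3,2]
R4: Y=0.002849+0.000j on G[4,0]
C3: Y=0.000+0.01007j on G[4,1]
L1: Y=0.000-0.004045j on G[4,3]
C4: Y=0.000+0.1341j on G[0,4]
R5: Y=0.07042+0.000j on G[0,3]
R6: Y=0.0001770+0.000j on G[2,1]
R7: Y=0.01475+0.000j on G[1,4]
R8: Y=0.0002874+0.000j on G[2,0]
I4: z[2]−=0.0011, z[4]+=0.0011
solve → V1=-9.315+9.217j, V2=-15.60+22.74j, V3=0.07687+0.09206j, V4=-0.1501+2.382j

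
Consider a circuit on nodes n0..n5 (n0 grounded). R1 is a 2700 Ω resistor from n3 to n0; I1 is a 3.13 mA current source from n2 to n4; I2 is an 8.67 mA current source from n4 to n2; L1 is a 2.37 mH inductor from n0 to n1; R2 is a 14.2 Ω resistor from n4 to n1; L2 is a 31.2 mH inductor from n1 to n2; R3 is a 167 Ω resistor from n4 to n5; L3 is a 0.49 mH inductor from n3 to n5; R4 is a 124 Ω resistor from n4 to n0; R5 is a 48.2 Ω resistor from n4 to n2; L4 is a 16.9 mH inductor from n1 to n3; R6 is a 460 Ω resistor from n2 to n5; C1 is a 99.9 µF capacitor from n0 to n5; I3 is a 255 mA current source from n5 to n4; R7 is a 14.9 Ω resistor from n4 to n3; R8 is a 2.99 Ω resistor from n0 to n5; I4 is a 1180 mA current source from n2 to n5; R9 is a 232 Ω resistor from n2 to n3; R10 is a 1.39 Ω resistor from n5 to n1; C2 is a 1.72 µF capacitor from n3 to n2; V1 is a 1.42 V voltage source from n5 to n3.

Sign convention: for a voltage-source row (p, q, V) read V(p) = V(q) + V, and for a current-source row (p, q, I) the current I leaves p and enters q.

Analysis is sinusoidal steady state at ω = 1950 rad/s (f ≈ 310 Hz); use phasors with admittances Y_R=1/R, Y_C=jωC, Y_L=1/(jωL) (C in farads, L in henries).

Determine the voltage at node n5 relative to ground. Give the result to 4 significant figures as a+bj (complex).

-0.1060-0.4249j V

Apply KCL at each of the 5 non-ground nodes and solve the resulting linear system.
Node n1: branches {L1, R2, L2, L4, R10} → V_1 = -0.8482-0.06882j
Node n2: branches {I1, I2, L2, R5, R6, I4, R9, C2} → V_2 = -37.01-19.51j
Node n3: branches {R1, L3, L4, R7, R9, C2, V1} → V_3 = -1.526-0.4249j
Node n4: branches {I1, I2, R2, R3, R4, R5, I3, R7} → V_4 = -3.952-2.557j
Node n5: branches {R3, L3, R6, C1, I3, R8, I4, R10, V1} → V_5 = -0.1060-0.4249j
Source currents: i(V1)=0.2404+1.851j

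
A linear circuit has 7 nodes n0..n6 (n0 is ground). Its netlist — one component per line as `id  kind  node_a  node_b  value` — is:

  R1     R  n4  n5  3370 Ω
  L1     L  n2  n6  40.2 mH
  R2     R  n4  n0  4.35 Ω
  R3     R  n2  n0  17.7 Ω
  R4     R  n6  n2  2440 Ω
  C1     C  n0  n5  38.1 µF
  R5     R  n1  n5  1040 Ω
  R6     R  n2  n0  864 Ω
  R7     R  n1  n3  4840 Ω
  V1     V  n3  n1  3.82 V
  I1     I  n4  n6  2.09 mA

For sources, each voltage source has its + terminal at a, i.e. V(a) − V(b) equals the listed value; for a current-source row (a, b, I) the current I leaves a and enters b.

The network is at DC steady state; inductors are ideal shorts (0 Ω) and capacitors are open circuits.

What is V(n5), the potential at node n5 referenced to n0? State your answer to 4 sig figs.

-0.009092 V

Element admittances at DC:
  Y(R1) = 0.0002967 S between n4,n5
  L1: short n2↔n6 (DC inductor)
  Y(R2) = 0.2299 S between n4,n0
  Y(R3) = 0.05650 S between n2,n0
  Y(R4) = 0.0004098 S between n6,n2
  Y(C1) = 0.000 S between n0,n5
  Y(R5) = 0.0009615 S between n1,n5
  Y(R6) = 0.001157 S between n2,n0
  Y(R7) = 0.0002066 S between n1,n3
  V1: constraint V(n3)−V(n1) = 3.82
  I1: injects 0.00209 A into n6 (from n4)
Assemble and solve the 8×8 MNA system:
  V(n1)=-0.009092  V(n2)=0.03625  V(n3)=3.811  V(n4)=-0.009091  V(n5)=-0.009092  V(n6)=0.03625
  i(L1)=-0.002090  i(V1)=-0.0007893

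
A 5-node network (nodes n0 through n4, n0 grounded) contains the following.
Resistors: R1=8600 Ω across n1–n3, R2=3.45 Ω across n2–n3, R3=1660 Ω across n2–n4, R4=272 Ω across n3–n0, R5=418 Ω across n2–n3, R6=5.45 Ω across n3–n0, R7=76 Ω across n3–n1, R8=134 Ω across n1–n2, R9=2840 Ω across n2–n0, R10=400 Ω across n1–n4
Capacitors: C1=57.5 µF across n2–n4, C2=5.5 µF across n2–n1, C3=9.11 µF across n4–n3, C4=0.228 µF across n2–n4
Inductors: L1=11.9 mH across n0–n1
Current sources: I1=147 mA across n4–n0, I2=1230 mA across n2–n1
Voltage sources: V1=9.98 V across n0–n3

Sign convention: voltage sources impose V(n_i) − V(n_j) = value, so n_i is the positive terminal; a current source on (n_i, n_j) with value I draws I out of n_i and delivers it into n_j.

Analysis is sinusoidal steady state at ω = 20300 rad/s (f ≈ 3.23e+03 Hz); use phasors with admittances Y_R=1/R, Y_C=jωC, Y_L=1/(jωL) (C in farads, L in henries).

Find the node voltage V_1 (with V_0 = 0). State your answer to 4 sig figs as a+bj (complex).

-8.157-10.58j V

Element admittances at ω=20300 rad/s:
  Y(R1) = 0.0001163+0.000j S between n1,n3
  Y(R2) = 0.2899+0.000j S between n2,n3
  Y(R3) = 0.0006024+0.000j S between n2,n4
  Y(C1) = 0.000+1.167j S between n2,n4
  Y(R4) = 0.003676+0.000j S between n3,n0
  Y(R5) = 0.002392+0.000j S between n2,n3
  Y(L1) = 0.000-0.004140j S between n0,n1
  Y(C2) = 0.000+0.1116j S between n2,n1
  Y(R6) = 0.1835+0.000j S between n3,n0
  I1: injects 0.147 A into n0 (from n4)
  Y(R7) = 0.01316+0.000j S between n3,n1
  Y(C3) = 0.000+0.1849j S between n4,n3
  Y(R8) = 0.007463+0.000j S between n1,n2
  Y(C4) = 0.000+0.004628j S between n2,n4
  Y(R9) = 0.0003521+0.000j S between n2,n0
  Y(R10) = 0.002500+0.000j S between n1,n4
  I2: injects 1.23 A into n1 (from n2)
  V1: constraint V(n0)−V(n3) = 9.98
Assemble and solve the 5×5 MNA system:
  V(n1)=-8.157-10.58j  V(n2)=-10.10+0.4410j  V(n3)=-9.980+0.000j  V(n4)=-10.10+0.4856j
  i(V1)=-1.768+0.03392j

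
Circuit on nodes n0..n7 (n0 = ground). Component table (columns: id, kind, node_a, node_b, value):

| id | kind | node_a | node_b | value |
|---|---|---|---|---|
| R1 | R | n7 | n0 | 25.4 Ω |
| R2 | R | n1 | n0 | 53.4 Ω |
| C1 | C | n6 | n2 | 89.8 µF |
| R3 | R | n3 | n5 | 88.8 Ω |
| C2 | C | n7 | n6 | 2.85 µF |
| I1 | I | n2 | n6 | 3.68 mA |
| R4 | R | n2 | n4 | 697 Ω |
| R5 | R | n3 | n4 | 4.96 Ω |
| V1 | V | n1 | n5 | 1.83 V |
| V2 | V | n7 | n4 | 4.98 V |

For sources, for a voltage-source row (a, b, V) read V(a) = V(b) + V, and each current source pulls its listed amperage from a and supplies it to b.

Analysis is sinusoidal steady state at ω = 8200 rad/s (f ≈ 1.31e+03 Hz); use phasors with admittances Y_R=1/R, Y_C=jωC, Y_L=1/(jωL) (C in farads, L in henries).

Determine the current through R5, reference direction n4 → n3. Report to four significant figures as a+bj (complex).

-0.01825+0.000j A

MNA unknowns: 7 node voltages V₁..V_7 plus 2 source currents (V1, V2)
R1: Y=0.03937+0.000j on G[7,0]
R2: Y=0.01873+0.000j on G[1,0]
C1: Y=0.000+0.7364j on G[6,2]
R3: Y=0.01126+0.000j on G[3,5]
C2: Y=0.000+0.02337j on G[7,6]
I1: z[2]−=0.00368, z[6]+=0.00368
R4: Y=0.001435+0.000j on G[2,4]
R5: Y=0.2016+0.000j on G[3,4]
V1: row V1−V5=1.83, i_V1 at 1,5
V2: row V7−V4=4.98, i_V2 at 7,4
solve → V1=-0.9748+0.000j, V2=0.4434+0.3192j, V3=-4.426+0.000j, V4=-4.516+0.000j, V5=-2.805+0.000j, V6=0.4441+0.3045j, V7=0.4637+0.000j
aux → i_V1=0.01825+0.000j, i_V2=-0.02537-0.0004579j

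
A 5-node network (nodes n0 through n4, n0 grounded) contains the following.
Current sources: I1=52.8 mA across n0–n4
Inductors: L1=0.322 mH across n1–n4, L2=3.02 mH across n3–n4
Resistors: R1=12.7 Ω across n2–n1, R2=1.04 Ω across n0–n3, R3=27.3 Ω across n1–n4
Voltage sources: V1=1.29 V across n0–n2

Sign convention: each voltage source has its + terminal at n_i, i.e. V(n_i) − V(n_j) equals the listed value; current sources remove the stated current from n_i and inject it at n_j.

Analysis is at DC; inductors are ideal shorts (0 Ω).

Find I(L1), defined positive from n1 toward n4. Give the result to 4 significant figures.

-0.09788 A

Element admittances at DC:
  I1: injects 0.0528 A into n4 (from n0)
  L1: short n1↔n4 (DC inductor)
  Y(R1) = 0.07874 S between n2,n1
  Y(R2) = 0.9615 S between n0,n3
  L2: short n3↔n4 (DC inductor)
  Y(R3) = 0.03663 S between n1,n4
  V1: constraint V(n0)−V(n2) = 1.29
Assemble and solve the 7×7 MNA system:
  V(n1)=-0.04689  V(n2)=-1.290  V(n3)=-0.04689  V(n4)=-0.04689
  i(L1)=-0.09788  i(L2)=0.04508  i(V1)=-0.09788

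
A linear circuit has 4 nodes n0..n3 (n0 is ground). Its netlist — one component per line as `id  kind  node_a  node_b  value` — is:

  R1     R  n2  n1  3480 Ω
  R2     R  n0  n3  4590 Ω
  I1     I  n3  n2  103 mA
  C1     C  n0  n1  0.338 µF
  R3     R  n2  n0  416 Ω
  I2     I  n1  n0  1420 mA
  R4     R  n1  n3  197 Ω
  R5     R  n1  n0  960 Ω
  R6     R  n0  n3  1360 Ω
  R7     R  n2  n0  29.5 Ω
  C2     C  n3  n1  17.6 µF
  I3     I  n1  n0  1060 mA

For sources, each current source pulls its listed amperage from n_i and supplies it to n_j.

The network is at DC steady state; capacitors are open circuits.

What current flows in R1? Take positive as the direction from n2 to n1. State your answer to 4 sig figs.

Element admittances at DC:
  Y(R1) = 0.0002874 S between n2,n1
  Y(R2) = 0.0002179 S between n0,n3
  I1: injects 0.103 A into n2 (from n3)
  Y(C1) = 0.000 S between n0,n1
  Y(R3) = 0.002404 S between n2,n0
  I2: injects 1.42 A into n0 (from n1)
  Y(R4) = 0.005076 S between n1,n3
  Y(R5) = 0.001042 S between n1,n0
  Y(R6) = 0.0007353 S between n0,n3
  Y(R7) = 0.03390 S between n2,n0
  Y(C2) = 0.000 S between n3,n1
  I3: injects 1.06 A into n0 (from n1)
Assemble and solve the 3×3 MNA system:
  V(n1)=-1205  V(n2)=-6.649  V(n3)=-1032

0.3444 A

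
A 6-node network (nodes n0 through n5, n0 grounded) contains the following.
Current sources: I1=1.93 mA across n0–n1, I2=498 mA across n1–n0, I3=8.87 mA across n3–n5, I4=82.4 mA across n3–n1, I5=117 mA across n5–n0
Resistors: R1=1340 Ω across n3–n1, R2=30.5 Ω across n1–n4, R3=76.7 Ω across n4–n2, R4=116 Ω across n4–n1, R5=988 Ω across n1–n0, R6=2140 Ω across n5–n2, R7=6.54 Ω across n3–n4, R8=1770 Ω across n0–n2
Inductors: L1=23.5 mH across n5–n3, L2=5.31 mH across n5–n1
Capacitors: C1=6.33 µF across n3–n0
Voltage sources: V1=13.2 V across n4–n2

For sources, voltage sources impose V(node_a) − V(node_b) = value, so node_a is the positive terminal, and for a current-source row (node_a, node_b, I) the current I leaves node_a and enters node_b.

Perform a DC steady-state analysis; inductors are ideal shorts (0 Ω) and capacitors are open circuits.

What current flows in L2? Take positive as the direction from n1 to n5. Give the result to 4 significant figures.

Apply KCL at each of the 5 non-ground nodes and solve the resulting linear system.
Node n1: branches {I1, R1, I2, R2, R4, R5, I4, L2} → V_1 = -384.4
Node n2: branches {R3, R6, R8, V1} → V_2 = -396.4
Node n3: branches {R1, L1, I3, I4, R7, C1} → V_3 = -384.4
Node n4: branches {R2, R3, R4, R7, V1} → V_4 = -383.2
Node n5: branches {L1, I3, R6, L2, I5} → V_5 = -384.4
Source currents: i(L1)=-0.08940, i(L2)=-0.02435, i(V1)=-0.4017

0.02435 A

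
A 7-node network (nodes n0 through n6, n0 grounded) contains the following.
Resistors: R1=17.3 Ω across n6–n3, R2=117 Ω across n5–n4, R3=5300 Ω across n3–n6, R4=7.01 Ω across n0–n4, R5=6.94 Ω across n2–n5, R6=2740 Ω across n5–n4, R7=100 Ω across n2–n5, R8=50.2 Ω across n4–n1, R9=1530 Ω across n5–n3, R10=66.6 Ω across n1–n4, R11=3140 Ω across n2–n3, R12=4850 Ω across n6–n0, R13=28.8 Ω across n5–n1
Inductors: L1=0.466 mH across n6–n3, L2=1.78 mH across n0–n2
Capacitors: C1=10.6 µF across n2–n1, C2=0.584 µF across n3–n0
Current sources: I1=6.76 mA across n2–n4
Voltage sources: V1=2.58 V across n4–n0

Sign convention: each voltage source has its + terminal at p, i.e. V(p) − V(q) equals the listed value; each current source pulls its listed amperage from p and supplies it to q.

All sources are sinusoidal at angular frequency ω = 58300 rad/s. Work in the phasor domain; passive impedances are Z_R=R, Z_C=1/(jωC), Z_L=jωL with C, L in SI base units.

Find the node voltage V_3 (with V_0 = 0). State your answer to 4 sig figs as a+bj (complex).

Apply KCL at each of the 6 non-ground nodes and solve the resulting linear system.
Node n1: branches {C1, R8, R10, R13} → V_1 = 2.257+0.4916j
Node n2: branches {L2, C1, R5, I1, R7, R11} → V_2 = 2.285+0.5115j
Node n3: branches {R1, R3, L1, C2, R9, R11} → V_3 = 0.01630-0.06470j
Node n4: branches {R2, R4, I1, R6, R8, R10, V1} → V_4 = 2.580+0.000j
Node n5: branches {R2, R5, R6, R7, R9, R13} → V_5 = 2.286+0.4832j
Node n6: branches {R1, R3, L1, R12} → V_6 = 0.01615-0.06457j
Source currents: i(V1)=-0.3752+0.02148j

0.01630-0.06470j V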